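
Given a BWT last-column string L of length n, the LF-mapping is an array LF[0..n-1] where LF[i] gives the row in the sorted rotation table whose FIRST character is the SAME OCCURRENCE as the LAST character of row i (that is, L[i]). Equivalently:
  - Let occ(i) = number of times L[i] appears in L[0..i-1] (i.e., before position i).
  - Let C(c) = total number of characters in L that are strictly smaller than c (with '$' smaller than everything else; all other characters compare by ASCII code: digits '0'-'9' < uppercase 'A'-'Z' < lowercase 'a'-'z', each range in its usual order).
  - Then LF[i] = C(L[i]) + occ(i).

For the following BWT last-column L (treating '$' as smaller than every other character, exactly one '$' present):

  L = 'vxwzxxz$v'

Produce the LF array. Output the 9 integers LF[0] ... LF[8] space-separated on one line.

Answer: 1 4 3 7 5 6 8 0 2

Derivation:
Char counts: '$':1, 'v':2, 'w':1, 'x':3, 'z':2
C (first-col start): C('$')=0, C('v')=1, C('w')=3, C('x')=4, C('z')=7
L[0]='v': occ=0, LF[0]=C('v')+0=1+0=1
L[1]='x': occ=0, LF[1]=C('x')+0=4+0=4
L[2]='w': occ=0, LF[2]=C('w')+0=3+0=3
L[3]='z': occ=0, LF[3]=C('z')+0=7+0=7
L[4]='x': occ=1, LF[4]=C('x')+1=4+1=5
L[5]='x': occ=2, LF[5]=C('x')+2=4+2=6
L[6]='z': occ=1, LF[6]=C('z')+1=7+1=8
L[7]='$': occ=0, LF[7]=C('$')+0=0+0=0
L[8]='v': occ=1, LF[8]=C('v')+1=1+1=2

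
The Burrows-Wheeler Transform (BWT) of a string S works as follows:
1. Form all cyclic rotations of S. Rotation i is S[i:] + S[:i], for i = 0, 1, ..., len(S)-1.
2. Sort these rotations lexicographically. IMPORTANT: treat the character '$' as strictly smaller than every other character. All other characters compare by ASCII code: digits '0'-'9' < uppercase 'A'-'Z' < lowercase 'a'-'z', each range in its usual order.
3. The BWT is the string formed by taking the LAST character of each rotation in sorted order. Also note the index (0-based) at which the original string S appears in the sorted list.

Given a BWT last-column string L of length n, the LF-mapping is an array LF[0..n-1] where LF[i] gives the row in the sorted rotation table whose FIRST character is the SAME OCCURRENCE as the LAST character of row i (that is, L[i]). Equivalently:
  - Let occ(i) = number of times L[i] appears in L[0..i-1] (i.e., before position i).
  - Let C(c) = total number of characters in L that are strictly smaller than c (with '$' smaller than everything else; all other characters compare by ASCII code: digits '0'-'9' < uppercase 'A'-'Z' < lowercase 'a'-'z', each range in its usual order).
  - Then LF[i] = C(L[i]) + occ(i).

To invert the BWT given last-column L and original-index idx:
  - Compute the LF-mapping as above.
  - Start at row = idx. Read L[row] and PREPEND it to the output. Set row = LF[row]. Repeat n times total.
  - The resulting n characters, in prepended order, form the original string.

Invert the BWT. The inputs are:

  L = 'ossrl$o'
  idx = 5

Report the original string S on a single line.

Answer: slroso$

Derivation:
LF mapping: 2 5 6 4 1 0 3
Walk LF starting at row 5, prepending L[row]:
  step 1: row=5, L[5]='$', prepend. Next row=LF[5]=0
  step 2: row=0, L[0]='o', prepend. Next row=LF[0]=2
  step 3: row=2, L[2]='s', prepend. Next row=LF[2]=6
  step 4: row=6, L[6]='o', prepend. Next row=LF[6]=3
  step 5: row=3, L[3]='r', prepend. Next row=LF[3]=4
  step 6: row=4, L[4]='l', prepend. Next row=LF[4]=1
  step 7: row=1, L[1]='s', prepend. Next row=LF[1]=5
Reversed output: slroso$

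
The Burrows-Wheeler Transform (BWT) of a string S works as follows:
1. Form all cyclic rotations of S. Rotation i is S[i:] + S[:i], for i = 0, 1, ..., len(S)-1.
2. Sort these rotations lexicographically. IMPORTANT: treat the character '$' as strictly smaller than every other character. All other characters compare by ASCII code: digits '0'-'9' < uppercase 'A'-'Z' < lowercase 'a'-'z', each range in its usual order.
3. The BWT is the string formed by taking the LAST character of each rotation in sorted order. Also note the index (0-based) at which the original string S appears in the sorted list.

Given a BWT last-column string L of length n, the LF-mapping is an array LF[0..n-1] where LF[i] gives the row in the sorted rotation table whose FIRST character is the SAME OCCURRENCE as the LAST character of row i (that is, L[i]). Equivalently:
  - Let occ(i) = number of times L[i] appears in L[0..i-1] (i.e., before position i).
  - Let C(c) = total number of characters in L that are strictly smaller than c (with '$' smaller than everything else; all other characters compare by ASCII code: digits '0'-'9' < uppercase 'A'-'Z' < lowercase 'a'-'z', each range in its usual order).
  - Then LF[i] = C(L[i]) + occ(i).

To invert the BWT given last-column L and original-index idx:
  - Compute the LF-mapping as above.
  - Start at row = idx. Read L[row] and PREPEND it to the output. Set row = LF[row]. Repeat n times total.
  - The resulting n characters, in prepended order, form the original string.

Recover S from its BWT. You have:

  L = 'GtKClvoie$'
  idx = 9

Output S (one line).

LF mapping: 2 8 3 1 6 9 7 5 4 0
Walk LF starting at row 9, prepending L[row]:
  step 1: row=9, L[9]='$', prepend. Next row=LF[9]=0
  step 2: row=0, L[0]='G', prepend. Next row=LF[0]=2
  step 3: row=2, L[2]='K', prepend. Next row=LF[2]=3
  step 4: row=3, L[3]='C', prepend. Next row=LF[3]=1
  step 5: row=1, L[1]='t', prepend. Next row=LF[1]=8
  step 6: row=8, L[8]='e', prepend. Next row=LF[8]=4
  step 7: row=4, L[4]='l', prepend. Next row=LF[4]=6
  step 8: row=6, L[6]='o', prepend. Next row=LF[6]=7
  step 9: row=7, L[7]='i', prepend. Next row=LF[7]=5
  step 10: row=5, L[5]='v', prepend. Next row=LF[5]=9
Reversed output: violetCKG$

Answer: violetCKG$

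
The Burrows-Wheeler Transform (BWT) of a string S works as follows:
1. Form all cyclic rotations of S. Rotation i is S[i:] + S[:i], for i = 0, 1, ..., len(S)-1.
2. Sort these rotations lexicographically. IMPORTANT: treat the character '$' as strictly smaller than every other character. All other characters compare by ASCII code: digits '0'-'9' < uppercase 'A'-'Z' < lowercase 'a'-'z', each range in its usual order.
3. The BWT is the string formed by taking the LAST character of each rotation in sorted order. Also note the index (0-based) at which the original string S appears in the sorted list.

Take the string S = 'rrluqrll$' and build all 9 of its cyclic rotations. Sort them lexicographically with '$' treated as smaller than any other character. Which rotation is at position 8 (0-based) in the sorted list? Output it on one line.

All 9 rotations (rotation i = S[i:]+S[:i]):
  rot[0] = rrluqrll$
  rot[1] = rluqrll$r
  rot[2] = luqrll$rr
  rot[3] = uqrll$rrl
  rot[4] = qrll$rrlu
  rot[5] = rll$rrluq
  rot[6] = ll$rrluqr
  rot[7] = l$rrluqrl
  rot[8] = $rrluqrll
Sorted (with $ < everything):
  sorted[0] = $rrluqrll
  sorted[1] = l$rrluqrl
  sorted[2] = ll$rrluqr
  sorted[3] = luqrll$rr
  sorted[4] = qrll$rrlu
  sorted[5] = rll$rrluq
  sorted[6] = rluqrll$r
  sorted[7] = rrluqrll$
  sorted[8] = uqrll$rrl
sorted[8] = uqrll$rrl

Answer: uqrll$rrl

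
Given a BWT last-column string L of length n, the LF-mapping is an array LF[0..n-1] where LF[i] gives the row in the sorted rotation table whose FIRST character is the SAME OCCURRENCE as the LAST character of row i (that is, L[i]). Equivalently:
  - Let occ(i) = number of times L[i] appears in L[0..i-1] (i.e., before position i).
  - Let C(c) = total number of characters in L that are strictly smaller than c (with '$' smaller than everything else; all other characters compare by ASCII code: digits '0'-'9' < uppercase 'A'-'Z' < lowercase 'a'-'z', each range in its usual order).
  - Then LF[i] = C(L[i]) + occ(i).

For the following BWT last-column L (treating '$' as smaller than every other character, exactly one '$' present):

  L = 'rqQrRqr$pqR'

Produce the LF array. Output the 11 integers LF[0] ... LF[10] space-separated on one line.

Answer: 8 5 1 9 2 6 10 0 4 7 3

Derivation:
Char counts: '$':1, 'Q':1, 'R':2, 'p':1, 'q':3, 'r':3
C (first-col start): C('$')=0, C('Q')=1, C('R')=2, C('p')=4, C('q')=5, C('r')=8
L[0]='r': occ=0, LF[0]=C('r')+0=8+0=8
L[1]='q': occ=0, LF[1]=C('q')+0=5+0=5
L[2]='Q': occ=0, LF[2]=C('Q')+0=1+0=1
L[3]='r': occ=1, LF[3]=C('r')+1=8+1=9
L[4]='R': occ=0, LF[4]=C('R')+0=2+0=2
L[5]='q': occ=1, LF[5]=C('q')+1=5+1=6
L[6]='r': occ=2, LF[6]=C('r')+2=8+2=10
L[7]='$': occ=0, LF[7]=C('$')+0=0+0=0
L[8]='p': occ=0, LF[8]=C('p')+0=4+0=4
L[9]='q': occ=2, LF[9]=C('q')+2=5+2=7
L[10]='R': occ=1, LF[10]=C('R')+1=2+1=3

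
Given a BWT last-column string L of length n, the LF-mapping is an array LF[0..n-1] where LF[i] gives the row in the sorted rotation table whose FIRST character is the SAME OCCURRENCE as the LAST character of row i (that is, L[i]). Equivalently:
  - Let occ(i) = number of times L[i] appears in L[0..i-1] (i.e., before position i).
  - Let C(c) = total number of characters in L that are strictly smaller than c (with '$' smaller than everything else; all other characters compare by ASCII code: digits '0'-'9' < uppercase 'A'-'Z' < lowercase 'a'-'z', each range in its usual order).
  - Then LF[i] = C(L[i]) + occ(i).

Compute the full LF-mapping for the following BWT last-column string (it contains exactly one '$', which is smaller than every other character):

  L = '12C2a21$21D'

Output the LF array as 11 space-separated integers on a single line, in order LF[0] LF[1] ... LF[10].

Answer: 1 4 8 5 10 6 2 0 7 3 9

Derivation:
Char counts: '$':1, '1':3, '2':4, 'C':1, 'D':1, 'a':1
C (first-col start): C('$')=0, C('1')=1, C('2')=4, C('C')=8, C('D')=9, C('a')=10
L[0]='1': occ=0, LF[0]=C('1')+0=1+0=1
L[1]='2': occ=0, LF[1]=C('2')+0=4+0=4
L[2]='C': occ=0, LF[2]=C('C')+0=8+0=8
L[3]='2': occ=1, LF[3]=C('2')+1=4+1=5
L[4]='a': occ=0, LF[4]=C('a')+0=10+0=10
L[5]='2': occ=2, LF[5]=C('2')+2=4+2=6
L[6]='1': occ=1, LF[6]=C('1')+1=1+1=2
L[7]='$': occ=0, LF[7]=C('$')+0=0+0=0
L[8]='2': occ=3, LF[8]=C('2')+3=4+3=7
L[9]='1': occ=2, LF[9]=C('1')+2=1+2=3
L[10]='D': occ=0, LF[10]=C('D')+0=9+0=9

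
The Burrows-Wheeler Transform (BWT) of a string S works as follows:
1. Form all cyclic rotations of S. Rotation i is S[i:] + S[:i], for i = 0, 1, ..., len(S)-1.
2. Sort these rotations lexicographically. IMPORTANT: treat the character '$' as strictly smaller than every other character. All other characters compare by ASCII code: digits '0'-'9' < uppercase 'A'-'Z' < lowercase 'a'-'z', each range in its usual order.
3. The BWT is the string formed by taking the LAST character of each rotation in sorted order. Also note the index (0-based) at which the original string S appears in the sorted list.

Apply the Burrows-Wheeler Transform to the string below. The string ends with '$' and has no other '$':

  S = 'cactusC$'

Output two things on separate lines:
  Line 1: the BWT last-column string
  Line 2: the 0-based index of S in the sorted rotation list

Answer: Csc$auct
3

Derivation:
All 8 rotations (rotation i = S[i:]+S[:i]):
  rot[0] = cactusC$
  rot[1] = actusC$c
  rot[2] = ctusC$ca
  rot[3] = tusC$cac
  rot[4] = usC$cact
  rot[5] = sC$cactu
  rot[6] = C$cactus
  rot[7] = $cactusC
Sorted (with $ < everything):
  sorted[0] = $cactusC  (last char: 'C')
  sorted[1] = C$cactus  (last char: 's')
  sorted[2] = actusC$c  (last char: 'c')
  sorted[3] = cactusC$  (last char: '$')
  sorted[4] = ctusC$ca  (last char: 'a')
  sorted[5] = sC$cactu  (last char: 'u')
  sorted[6] = tusC$cac  (last char: 'c')
  sorted[7] = usC$cact  (last char: 't')
Last column: Csc$auct
Original string S is at sorted index 3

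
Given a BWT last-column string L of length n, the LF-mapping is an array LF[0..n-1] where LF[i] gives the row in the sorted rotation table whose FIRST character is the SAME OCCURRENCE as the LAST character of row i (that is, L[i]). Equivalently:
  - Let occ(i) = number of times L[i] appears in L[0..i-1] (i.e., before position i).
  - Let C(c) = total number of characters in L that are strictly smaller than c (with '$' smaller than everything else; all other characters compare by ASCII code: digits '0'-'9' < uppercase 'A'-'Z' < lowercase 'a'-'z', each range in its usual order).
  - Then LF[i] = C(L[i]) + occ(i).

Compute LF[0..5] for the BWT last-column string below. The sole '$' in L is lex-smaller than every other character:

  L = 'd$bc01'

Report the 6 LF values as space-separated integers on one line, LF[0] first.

Char counts: '$':1, '0':1, '1':1, 'b':1, 'c':1, 'd':1
C (first-col start): C('$')=0, C('0')=1, C('1')=2, C('b')=3, C('c')=4, C('d')=5
L[0]='d': occ=0, LF[0]=C('d')+0=5+0=5
L[1]='$': occ=0, LF[1]=C('$')+0=0+0=0
L[2]='b': occ=0, LF[2]=C('b')+0=3+0=3
L[3]='c': occ=0, LF[3]=C('c')+0=4+0=4
L[4]='0': occ=0, LF[4]=C('0')+0=1+0=1
L[5]='1': occ=0, LF[5]=C('1')+0=2+0=2

Answer: 5 0 3 4 1 2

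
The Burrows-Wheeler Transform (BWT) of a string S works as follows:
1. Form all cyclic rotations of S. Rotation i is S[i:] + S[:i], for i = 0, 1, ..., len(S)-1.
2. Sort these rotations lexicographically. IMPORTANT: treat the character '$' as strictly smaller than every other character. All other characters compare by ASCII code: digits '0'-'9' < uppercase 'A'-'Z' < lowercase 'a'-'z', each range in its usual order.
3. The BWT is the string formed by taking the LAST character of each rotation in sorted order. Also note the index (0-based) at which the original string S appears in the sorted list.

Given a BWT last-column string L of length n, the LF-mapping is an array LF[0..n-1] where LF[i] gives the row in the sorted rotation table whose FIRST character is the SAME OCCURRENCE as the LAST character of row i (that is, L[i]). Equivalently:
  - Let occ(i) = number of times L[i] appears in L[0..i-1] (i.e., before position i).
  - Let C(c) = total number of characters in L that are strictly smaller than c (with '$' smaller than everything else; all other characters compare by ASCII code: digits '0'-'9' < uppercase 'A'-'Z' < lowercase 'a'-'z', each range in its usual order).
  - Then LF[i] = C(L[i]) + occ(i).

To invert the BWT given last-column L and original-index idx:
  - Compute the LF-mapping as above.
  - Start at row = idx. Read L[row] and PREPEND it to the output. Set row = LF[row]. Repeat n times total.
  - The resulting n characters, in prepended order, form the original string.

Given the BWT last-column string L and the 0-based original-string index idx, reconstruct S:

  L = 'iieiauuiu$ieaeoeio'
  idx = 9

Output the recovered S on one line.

Answer: ieaiueueoouiaeiii$

Derivation:
LF mapping: 7 8 3 9 1 15 16 10 17 0 11 4 2 5 13 6 12 14
Walk LF starting at row 9, prepending L[row]:
  step 1: row=9, L[9]='$', prepend. Next row=LF[9]=0
  step 2: row=0, L[0]='i', prepend. Next row=LF[0]=7
  step 3: row=7, L[7]='i', prepend. Next row=LF[7]=10
  step 4: row=10, L[10]='i', prepend. Next row=LF[10]=11
  step 5: row=11, L[11]='e', prepend. Next row=LF[11]=4
  step 6: row=4, L[4]='a', prepend. Next row=LF[4]=1
  step 7: row=1, L[1]='i', prepend. Next row=LF[1]=8
  step 8: row=8, L[8]='u', prepend. Next row=LF[8]=17
  step 9: row=17, L[17]='o', prepend. Next row=LF[17]=14
  step 10: row=14, L[14]='o', prepend. Next row=LF[14]=13
  step 11: row=13, L[13]='e', prepend. Next row=LF[13]=5
  step 12: row=5, L[5]='u', prepend. Next row=LF[5]=15
  step 13: row=15, L[15]='e', prepend. Next row=LF[15]=6
  step 14: row=6, L[6]='u', prepend. Next row=LF[6]=16
  step 15: row=16, L[16]='i', prepend. Next row=LF[16]=12
  step 16: row=12, L[12]='a', prepend. Next row=LF[12]=2
  step 17: row=2, L[2]='e', prepend. Next row=LF[2]=3
  step 18: row=3, L[3]='i', prepend. Next row=LF[3]=9
Reversed output: ieaiueueoouiaeiii$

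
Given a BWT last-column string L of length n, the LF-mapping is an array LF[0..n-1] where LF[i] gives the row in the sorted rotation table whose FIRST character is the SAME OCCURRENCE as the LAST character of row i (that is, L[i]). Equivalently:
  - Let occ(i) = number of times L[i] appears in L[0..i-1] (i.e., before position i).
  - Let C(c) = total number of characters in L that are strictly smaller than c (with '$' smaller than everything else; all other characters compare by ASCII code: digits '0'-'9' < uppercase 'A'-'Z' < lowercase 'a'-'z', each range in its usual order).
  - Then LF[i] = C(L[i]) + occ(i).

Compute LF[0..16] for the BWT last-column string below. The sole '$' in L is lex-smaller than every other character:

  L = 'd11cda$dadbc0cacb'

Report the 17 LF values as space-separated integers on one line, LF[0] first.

Answer: 13 2 3 9 14 4 0 15 5 16 7 10 1 11 6 12 8

Derivation:
Char counts: '$':1, '0':1, '1':2, 'a':3, 'b':2, 'c':4, 'd':4
C (first-col start): C('$')=0, C('0')=1, C('1')=2, C('a')=4, C('b')=7, C('c')=9, C('d')=13
L[0]='d': occ=0, LF[0]=C('d')+0=13+0=13
L[1]='1': occ=0, LF[1]=C('1')+0=2+0=2
L[2]='1': occ=1, LF[2]=C('1')+1=2+1=3
L[3]='c': occ=0, LF[3]=C('c')+0=9+0=9
L[4]='d': occ=1, LF[4]=C('d')+1=13+1=14
L[5]='a': occ=0, LF[5]=C('a')+0=4+0=4
L[6]='$': occ=0, LF[6]=C('$')+0=0+0=0
L[7]='d': occ=2, LF[7]=C('d')+2=13+2=15
L[8]='a': occ=1, LF[8]=C('a')+1=4+1=5
L[9]='d': occ=3, LF[9]=C('d')+3=13+3=16
L[10]='b': occ=0, LF[10]=C('b')+0=7+0=7
L[11]='c': occ=1, LF[11]=C('c')+1=9+1=10
L[12]='0': occ=0, LF[12]=C('0')+0=1+0=1
L[13]='c': occ=2, LF[13]=C('c')+2=9+2=11
L[14]='a': occ=2, LF[14]=C('a')+2=4+2=6
L[15]='c': occ=3, LF[15]=C('c')+3=9+3=12
L[16]='b': occ=1, LF[16]=C('b')+1=7+1=8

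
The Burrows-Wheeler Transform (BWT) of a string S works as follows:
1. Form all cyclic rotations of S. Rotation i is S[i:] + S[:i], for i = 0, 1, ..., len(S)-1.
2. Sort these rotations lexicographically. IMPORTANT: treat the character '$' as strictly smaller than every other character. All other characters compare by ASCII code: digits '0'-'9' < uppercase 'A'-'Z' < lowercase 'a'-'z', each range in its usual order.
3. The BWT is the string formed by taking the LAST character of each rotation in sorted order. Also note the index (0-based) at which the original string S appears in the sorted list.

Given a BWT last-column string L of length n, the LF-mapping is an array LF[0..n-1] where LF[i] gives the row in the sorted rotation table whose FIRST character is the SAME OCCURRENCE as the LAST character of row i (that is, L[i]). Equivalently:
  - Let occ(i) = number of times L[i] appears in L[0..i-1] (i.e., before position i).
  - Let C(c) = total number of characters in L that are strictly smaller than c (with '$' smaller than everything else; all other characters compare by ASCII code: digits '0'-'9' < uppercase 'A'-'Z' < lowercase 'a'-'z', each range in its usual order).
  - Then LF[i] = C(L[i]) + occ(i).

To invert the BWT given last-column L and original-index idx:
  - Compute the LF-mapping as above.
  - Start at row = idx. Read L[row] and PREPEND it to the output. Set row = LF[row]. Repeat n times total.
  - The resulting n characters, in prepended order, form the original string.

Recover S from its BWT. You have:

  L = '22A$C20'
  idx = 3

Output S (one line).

LF mapping: 2 3 5 0 6 4 1
Walk LF starting at row 3, prepending L[row]:
  step 1: row=3, L[3]='$', prepend. Next row=LF[3]=0
  step 2: row=0, L[0]='2', prepend. Next row=LF[0]=2
  step 3: row=2, L[2]='A', prepend. Next row=LF[2]=5
  step 4: row=5, L[5]='2', prepend. Next row=LF[5]=4
  step 5: row=4, L[4]='C', prepend. Next row=LF[4]=6
  step 6: row=6, L[6]='0', prepend. Next row=LF[6]=1
  step 7: row=1, L[1]='2', prepend. Next row=LF[1]=3
Reversed output: 20C2A2$

Answer: 20C2A2$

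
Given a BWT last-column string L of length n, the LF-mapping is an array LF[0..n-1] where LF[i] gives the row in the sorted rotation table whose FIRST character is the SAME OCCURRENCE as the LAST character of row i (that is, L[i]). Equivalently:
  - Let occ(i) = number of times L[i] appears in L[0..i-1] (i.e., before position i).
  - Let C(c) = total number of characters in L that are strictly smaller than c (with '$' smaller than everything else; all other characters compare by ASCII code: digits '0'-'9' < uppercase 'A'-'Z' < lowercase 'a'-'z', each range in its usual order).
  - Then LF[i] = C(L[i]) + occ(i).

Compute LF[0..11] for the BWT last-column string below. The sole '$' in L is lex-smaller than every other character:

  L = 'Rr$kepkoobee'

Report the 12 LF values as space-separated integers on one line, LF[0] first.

Char counts: '$':1, 'R':1, 'b':1, 'e':3, 'k':2, 'o':2, 'p':1, 'r':1
C (first-col start): C('$')=0, C('R')=1, C('b')=2, C('e')=3, C('k')=6, C('o')=8, C('p')=10, C('r')=11
L[0]='R': occ=0, LF[0]=C('R')+0=1+0=1
L[1]='r': occ=0, LF[1]=C('r')+0=11+0=11
L[2]='$': occ=0, LF[2]=C('$')+0=0+0=0
L[3]='k': occ=0, LF[3]=C('k')+0=6+0=6
L[4]='e': occ=0, LF[4]=C('e')+0=3+0=3
L[5]='p': occ=0, LF[5]=C('p')+0=10+0=10
L[6]='k': occ=1, LF[6]=C('k')+1=6+1=7
L[7]='o': occ=0, LF[7]=C('o')+0=8+0=8
L[8]='o': occ=1, LF[8]=C('o')+1=8+1=9
L[9]='b': occ=0, LF[9]=C('b')+0=2+0=2
L[10]='e': occ=1, LF[10]=C('e')+1=3+1=4
L[11]='e': occ=2, LF[11]=C('e')+2=3+2=5

Answer: 1 11 0 6 3 10 7 8 9 2 4 5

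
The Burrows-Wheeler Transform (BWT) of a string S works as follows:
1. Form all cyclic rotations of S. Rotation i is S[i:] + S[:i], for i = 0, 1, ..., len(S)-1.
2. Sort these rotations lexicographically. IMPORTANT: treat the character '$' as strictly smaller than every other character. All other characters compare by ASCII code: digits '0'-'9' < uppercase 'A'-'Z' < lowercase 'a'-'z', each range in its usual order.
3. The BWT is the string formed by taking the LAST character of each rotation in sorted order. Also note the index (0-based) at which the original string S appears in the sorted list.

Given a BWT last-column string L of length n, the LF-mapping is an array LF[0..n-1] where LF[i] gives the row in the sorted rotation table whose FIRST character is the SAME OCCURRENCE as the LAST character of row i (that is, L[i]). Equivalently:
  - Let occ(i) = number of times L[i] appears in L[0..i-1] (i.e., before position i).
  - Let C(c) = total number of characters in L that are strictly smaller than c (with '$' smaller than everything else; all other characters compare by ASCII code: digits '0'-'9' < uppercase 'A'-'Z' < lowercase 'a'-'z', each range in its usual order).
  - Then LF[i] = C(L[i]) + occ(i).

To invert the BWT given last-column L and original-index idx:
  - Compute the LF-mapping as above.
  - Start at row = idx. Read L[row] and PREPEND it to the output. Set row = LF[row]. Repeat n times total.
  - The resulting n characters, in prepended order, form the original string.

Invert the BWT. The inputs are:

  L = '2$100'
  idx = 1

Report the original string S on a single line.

LF mapping: 4 0 3 1 2
Walk LF starting at row 1, prepending L[row]:
  step 1: row=1, L[1]='$', prepend. Next row=LF[1]=0
  step 2: row=0, L[0]='2', prepend. Next row=LF[0]=4
  step 3: row=4, L[4]='0', prepend. Next row=LF[4]=2
  step 4: row=2, L[2]='1', prepend. Next row=LF[2]=3
  step 5: row=3, L[3]='0', prepend. Next row=LF[3]=1
Reversed output: 0102$

Answer: 0102$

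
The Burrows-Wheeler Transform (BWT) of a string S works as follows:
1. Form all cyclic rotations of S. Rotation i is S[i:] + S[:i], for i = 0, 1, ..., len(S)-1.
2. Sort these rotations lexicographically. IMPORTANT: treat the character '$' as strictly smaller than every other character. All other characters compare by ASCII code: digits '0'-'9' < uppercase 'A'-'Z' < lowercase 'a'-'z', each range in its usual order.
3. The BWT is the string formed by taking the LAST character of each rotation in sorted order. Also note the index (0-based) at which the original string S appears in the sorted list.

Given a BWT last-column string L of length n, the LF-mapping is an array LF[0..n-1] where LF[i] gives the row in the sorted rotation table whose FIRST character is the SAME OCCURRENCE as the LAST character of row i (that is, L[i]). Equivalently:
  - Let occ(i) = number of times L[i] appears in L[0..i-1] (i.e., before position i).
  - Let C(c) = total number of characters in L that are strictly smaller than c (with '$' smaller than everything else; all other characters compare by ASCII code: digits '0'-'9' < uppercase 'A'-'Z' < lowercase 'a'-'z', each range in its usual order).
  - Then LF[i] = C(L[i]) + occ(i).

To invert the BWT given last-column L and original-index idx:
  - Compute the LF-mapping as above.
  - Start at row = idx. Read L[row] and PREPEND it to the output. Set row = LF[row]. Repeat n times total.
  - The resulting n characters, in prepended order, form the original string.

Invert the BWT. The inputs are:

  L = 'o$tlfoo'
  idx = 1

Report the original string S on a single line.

Answer: footlo$

Derivation:
LF mapping: 3 0 6 2 1 4 5
Walk LF starting at row 1, prepending L[row]:
  step 1: row=1, L[1]='$', prepend. Next row=LF[1]=0
  step 2: row=0, L[0]='o', prepend. Next row=LF[0]=3
  step 3: row=3, L[3]='l', prepend. Next row=LF[3]=2
  step 4: row=2, L[2]='t', prepend. Next row=LF[2]=6
  step 5: row=6, L[6]='o', prepend. Next row=LF[6]=5
  step 6: row=5, L[5]='o', prepend. Next row=LF[5]=4
  step 7: row=4, L[4]='f', prepend. Next row=LF[4]=1
Reversed output: footlo$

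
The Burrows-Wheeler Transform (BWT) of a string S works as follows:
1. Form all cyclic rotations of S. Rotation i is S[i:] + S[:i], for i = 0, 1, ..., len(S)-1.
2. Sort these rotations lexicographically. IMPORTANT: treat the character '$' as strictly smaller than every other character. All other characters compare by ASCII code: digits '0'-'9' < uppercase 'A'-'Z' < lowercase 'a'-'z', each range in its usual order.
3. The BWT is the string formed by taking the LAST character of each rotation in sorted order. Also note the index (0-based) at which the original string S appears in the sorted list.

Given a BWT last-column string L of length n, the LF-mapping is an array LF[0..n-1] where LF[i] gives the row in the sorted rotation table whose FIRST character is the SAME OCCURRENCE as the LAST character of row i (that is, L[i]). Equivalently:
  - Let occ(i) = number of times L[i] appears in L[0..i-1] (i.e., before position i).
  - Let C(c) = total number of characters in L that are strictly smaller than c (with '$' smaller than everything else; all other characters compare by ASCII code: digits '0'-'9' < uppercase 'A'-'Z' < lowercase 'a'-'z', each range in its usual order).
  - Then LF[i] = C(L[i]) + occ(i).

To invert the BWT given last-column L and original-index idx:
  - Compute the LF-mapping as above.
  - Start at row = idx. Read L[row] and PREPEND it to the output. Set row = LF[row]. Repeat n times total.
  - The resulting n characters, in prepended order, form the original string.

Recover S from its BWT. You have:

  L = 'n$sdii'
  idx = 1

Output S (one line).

LF mapping: 4 0 5 1 2 3
Walk LF starting at row 1, prepending L[row]:
  step 1: row=1, L[1]='$', prepend. Next row=LF[1]=0
  step 2: row=0, L[0]='n', prepend. Next row=LF[0]=4
  step 3: row=4, L[4]='i', prepend. Next row=LF[4]=2
  step 4: row=2, L[2]='s', prepend. Next row=LF[2]=5
  step 5: row=5, L[5]='i', prepend. Next row=LF[5]=3
  step 6: row=3, L[3]='d', prepend. Next row=LF[3]=1
Reversed output: disin$

Answer: disin$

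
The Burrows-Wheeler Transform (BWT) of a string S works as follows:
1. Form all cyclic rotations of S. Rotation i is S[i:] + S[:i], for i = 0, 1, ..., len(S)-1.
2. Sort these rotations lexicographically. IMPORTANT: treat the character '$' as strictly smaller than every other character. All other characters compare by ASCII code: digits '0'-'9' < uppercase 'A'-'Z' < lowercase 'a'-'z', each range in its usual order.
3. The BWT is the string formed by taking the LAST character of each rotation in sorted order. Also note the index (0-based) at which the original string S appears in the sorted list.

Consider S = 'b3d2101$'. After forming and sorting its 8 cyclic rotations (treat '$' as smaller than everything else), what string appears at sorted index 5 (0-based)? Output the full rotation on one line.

Answer: 3d2101$b

Derivation:
All 8 rotations (rotation i = S[i:]+S[:i]):
  rot[0] = b3d2101$
  rot[1] = 3d2101$b
  rot[2] = d2101$b3
  rot[3] = 2101$b3d
  rot[4] = 101$b3d2
  rot[5] = 01$b3d21
  rot[6] = 1$b3d210
  rot[7] = $b3d2101
Sorted (with $ < everything):
  sorted[0] = $b3d2101
  sorted[1] = 01$b3d21
  sorted[2] = 1$b3d210
  sorted[3] = 101$b3d2
  sorted[4] = 2101$b3d
  sorted[5] = 3d2101$b
  sorted[6] = b3d2101$
  sorted[7] = d2101$b3
sorted[5] = 3d2101$b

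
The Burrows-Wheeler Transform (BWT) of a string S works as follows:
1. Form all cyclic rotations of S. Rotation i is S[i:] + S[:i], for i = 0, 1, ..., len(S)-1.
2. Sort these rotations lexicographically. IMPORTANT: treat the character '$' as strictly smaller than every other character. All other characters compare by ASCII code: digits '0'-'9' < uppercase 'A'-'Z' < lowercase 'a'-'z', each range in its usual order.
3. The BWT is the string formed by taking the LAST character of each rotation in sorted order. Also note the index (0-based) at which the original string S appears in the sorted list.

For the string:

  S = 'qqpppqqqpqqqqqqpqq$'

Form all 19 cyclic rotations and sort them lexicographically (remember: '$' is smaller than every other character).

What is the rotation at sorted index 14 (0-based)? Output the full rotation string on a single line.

Answer: qqqpqq$qqpppqqqpqqq

Derivation:
All 19 rotations (rotation i = S[i:]+S[:i]):
  rot[0] = qqpppqqqpqqqqqqpqq$
  rot[1] = qpppqqqpqqqqqqpqq$q
  rot[2] = pppqqqpqqqqqqpqq$qq
  rot[3] = ppqqqpqqqqqqpqq$qqp
  rot[4] = pqqqpqqqqqqpqq$qqpp
  rot[5] = qqqpqqqqqqpqq$qqppp
  rot[6] = qqpqqqqqqpqq$qqpppq
  rot[7] = qpqqqqqqpqq$qqpppqq
  rot[8] = pqqqqqqpqq$qqpppqqq
  rot[9] = qqqqqqpqq$qqpppqqqp
  rot[10] = qqqqqpqq$qqpppqqqpq
  rot[11] = qqqqpqq$qqpppqqqpqq
  rot[12] = qqqpqq$qqpppqqqpqqq
  rot[13] = qqpqq$qqpppqqqpqqqq
  rot[14] = qpqq$qqpppqqqpqqqqq
  rot[15] = pqq$qqpppqqqpqqqqqq
  rot[16] = qq$qqpppqqqpqqqqqqp
  rot[17] = q$qqpppqqqpqqqqqqpq
  rot[18] = $qqpppqqqpqqqqqqpqq
Sorted (with $ < everything):
  sorted[0] = $qqpppqqqpqqqqqqpqq
  sorted[1] = pppqqqpqqqqqqpqq$qq
  sorted[2] = ppqqqpqqqqqqpqq$qqp
  sorted[3] = pqq$qqpppqqqpqqqqqq
  sorted[4] = pqqqpqqqqqqpqq$qqpp
  sorted[5] = pqqqqqqpqq$qqpppqqq
  sorted[6] = q$qqpppqqqpqqqqqqpq
  sorted[7] = qpppqqqpqqqqqqpqq$q
  sorted[8] = qpqq$qqpppqqqpqqqqq
  sorted[9] = qpqqqqqqpqq$qqpppqq
  sorted[10] = qq$qqpppqqqpqqqqqqp
  sorted[11] = qqpppqqqpqqqqqqpqq$
  sorted[12] = qqpqq$qqpppqqqpqqqq
  sorted[13] = qqpqqqqqqpqq$qqpppq
  sorted[14] = qqqpqq$qqpppqqqpqqq
  sorted[15] = qqqpqqqqqqpqq$qqppp
  sorted[16] = qqqqpqq$qqpppqqqpqq
  sorted[17] = qqqqqpqq$qqpppqqqpq
  sorted[18] = qqqqqqpqq$qqpppqqqp
sorted[14] = qqqpqq$qqpppqqqpqqq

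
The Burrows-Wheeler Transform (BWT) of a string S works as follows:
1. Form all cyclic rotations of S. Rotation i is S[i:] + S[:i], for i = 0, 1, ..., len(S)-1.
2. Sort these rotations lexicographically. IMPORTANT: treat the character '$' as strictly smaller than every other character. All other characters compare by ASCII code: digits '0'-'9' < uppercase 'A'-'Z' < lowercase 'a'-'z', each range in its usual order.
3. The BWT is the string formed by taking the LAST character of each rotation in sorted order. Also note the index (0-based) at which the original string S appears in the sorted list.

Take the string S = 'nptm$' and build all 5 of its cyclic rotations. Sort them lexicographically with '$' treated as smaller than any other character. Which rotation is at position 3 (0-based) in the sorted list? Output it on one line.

Answer: ptm$n

Derivation:
All 5 rotations (rotation i = S[i:]+S[:i]):
  rot[0] = nptm$
  rot[1] = ptm$n
  rot[2] = tm$np
  rot[3] = m$npt
  rot[4] = $nptm
Sorted (with $ < everything):
  sorted[0] = $nptm
  sorted[1] = m$npt
  sorted[2] = nptm$
  sorted[3] = ptm$n
  sorted[4] = tm$np
sorted[3] = ptm$n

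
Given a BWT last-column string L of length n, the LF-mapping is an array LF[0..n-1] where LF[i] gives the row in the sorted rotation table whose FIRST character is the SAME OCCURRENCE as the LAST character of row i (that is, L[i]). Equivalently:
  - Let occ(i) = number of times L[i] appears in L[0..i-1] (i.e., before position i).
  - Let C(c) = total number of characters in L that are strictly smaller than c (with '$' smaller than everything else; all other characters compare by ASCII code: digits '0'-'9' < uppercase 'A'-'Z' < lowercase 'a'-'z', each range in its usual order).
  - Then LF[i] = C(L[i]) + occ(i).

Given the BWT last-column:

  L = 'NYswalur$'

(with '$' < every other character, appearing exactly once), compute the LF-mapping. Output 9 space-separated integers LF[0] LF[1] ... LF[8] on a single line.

Char counts: '$':1, 'N':1, 'Y':1, 'a':1, 'l':1, 'r':1, 's':1, 'u':1, 'w':1
C (first-col start): C('$')=0, C('N')=1, C('Y')=2, C('a')=3, C('l')=4, C('r')=5, C('s')=6, C('u')=7, C('w')=8
L[0]='N': occ=0, LF[0]=C('N')+0=1+0=1
L[1]='Y': occ=0, LF[1]=C('Y')+0=2+0=2
L[2]='s': occ=0, LF[2]=C('s')+0=6+0=6
L[3]='w': occ=0, LF[3]=C('w')+0=8+0=8
L[4]='a': occ=0, LF[4]=C('a')+0=3+0=3
L[5]='l': occ=0, LF[5]=C('l')+0=4+0=4
L[6]='u': occ=0, LF[6]=C('u')+0=7+0=7
L[7]='r': occ=0, LF[7]=C('r')+0=5+0=5
L[8]='$': occ=0, LF[8]=C('$')+0=0+0=0

Answer: 1 2 6 8 3 4 7 5 0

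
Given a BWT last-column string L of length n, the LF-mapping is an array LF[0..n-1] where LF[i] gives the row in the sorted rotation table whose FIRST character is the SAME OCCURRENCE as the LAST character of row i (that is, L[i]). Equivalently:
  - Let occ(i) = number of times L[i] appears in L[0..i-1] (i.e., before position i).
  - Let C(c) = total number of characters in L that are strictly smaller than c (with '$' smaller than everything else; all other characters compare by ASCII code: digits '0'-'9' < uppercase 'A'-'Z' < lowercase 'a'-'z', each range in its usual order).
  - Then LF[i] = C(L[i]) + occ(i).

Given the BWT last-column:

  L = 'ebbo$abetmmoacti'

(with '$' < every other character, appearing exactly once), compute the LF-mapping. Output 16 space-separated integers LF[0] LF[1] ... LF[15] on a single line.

Char counts: '$':1, 'a':2, 'b':3, 'c':1, 'e':2, 'i':1, 'm':2, 'o':2, 't':2
C (first-col start): C('$')=0, C('a')=1, C('b')=3, C('c')=6, C('e')=7, C('i')=9, C('m')=10, C('o')=12, C('t')=14
L[0]='e': occ=0, LF[0]=C('e')+0=7+0=7
L[1]='b': occ=0, LF[1]=C('b')+0=3+0=3
L[2]='b': occ=1, LF[2]=C('b')+1=3+1=4
L[3]='o': occ=0, LF[3]=C('o')+0=12+0=12
L[4]='$': occ=0, LF[4]=C('$')+0=0+0=0
L[5]='a': occ=0, LF[5]=C('a')+0=1+0=1
L[6]='b': occ=2, LF[6]=C('b')+2=3+2=5
L[7]='e': occ=1, LF[7]=C('e')+1=7+1=8
L[8]='t': occ=0, LF[8]=C('t')+0=14+0=14
L[9]='m': occ=0, LF[9]=C('m')+0=10+0=10
L[10]='m': occ=1, LF[10]=C('m')+1=10+1=11
L[11]='o': occ=1, LF[11]=C('o')+1=12+1=13
L[12]='a': occ=1, LF[12]=C('a')+1=1+1=2
L[13]='c': occ=0, LF[13]=C('c')+0=6+0=6
L[14]='t': occ=1, LF[14]=C('t')+1=14+1=15
L[15]='i': occ=0, LF[15]=C('i')+0=9+0=9

Answer: 7 3 4 12 0 1 5 8 14 10 11 13 2 6 15 9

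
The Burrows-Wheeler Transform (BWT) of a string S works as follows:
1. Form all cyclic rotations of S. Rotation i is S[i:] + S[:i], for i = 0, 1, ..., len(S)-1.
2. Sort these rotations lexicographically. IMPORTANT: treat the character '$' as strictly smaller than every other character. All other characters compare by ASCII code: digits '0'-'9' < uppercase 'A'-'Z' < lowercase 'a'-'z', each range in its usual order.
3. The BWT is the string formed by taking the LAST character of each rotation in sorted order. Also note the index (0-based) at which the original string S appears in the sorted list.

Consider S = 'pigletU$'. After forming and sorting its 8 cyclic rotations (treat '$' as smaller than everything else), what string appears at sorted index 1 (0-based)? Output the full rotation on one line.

All 8 rotations (rotation i = S[i:]+S[:i]):
  rot[0] = pigletU$
  rot[1] = igletU$p
  rot[2] = gletU$pi
  rot[3] = letU$pig
  rot[4] = etU$pigl
  rot[5] = tU$pigle
  rot[6] = U$piglet
  rot[7] = $pigletU
Sorted (with $ < everything):
  sorted[0] = $pigletU
  sorted[1] = U$piglet
  sorted[2] = etU$pigl
  sorted[3] = gletU$pi
  sorted[4] = igletU$p
  sorted[5] = letU$pig
  sorted[6] = pigletU$
  sorted[7] = tU$pigle
sorted[1] = U$piglet

Answer: U$piglet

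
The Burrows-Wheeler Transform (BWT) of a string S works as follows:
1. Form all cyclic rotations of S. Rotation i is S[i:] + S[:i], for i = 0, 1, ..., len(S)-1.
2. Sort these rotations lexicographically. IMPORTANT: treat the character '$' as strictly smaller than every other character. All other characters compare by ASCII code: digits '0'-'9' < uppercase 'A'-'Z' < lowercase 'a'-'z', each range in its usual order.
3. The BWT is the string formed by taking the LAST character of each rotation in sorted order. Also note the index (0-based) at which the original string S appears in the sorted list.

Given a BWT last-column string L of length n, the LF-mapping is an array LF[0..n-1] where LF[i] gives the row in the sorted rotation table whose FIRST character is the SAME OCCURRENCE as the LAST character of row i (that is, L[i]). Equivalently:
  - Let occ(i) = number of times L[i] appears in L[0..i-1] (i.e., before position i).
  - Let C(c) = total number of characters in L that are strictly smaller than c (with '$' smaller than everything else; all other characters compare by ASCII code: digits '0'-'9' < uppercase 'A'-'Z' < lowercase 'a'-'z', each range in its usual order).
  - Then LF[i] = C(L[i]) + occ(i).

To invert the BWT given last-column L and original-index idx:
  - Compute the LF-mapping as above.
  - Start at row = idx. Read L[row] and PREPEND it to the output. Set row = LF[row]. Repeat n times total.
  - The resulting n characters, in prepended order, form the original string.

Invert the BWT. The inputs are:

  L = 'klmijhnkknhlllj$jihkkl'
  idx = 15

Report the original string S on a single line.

LF mapping: 9 14 19 4 6 1 20 10 11 21 2 15 16 17 7 0 8 5 3 12 13 18
Walk LF starting at row 15, prepending L[row]:
  step 1: row=15, L[15]='$', prepend. Next row=LF[15]=0
  step 2: row=0, L[0]='k', prepend. Next row=LF[0]=9
  step 3: row=9, L[9]='n', prepend. Next row=LF[9]=21
  step 4: row=21, L[21]='l', prepend. Next row=LF[21]=18
  step 5: row=18, L[18]='h', prepend. Next row=LF[18]=3
  step 6: row=3, L[3]='i', prepend. Next row=LF[3]=4
  step 7: row=4, L[4]='j', prepend. Next row=LF[4]=6
  step 8: row=6, L[6]='n', prepend. Next row=LF[6]=20
  step 9: row=20, L[20]='k', prepend. Next row=LF[20]=13
  step 10: row=13, L[13]='l', prepend. Next row=LF[13]=17
  step 11: row=17, L[17]='i', prepend. Next row=LF[17]=5
  step 12: row=5, L[5]='h', prepend. Next row=LF[5]=1
  step 13: row=1, L[1]='l', prepend. Next row=LF[1]=14
  step 14: row=14, L[14]='j', prepend. Next row=LF[14]=7
  step 15: row=7, L[7]='k', prepend. Next row=LF[7]=10
  step 16: row=10, L[10]='h', prepend. Next row=LF[10]=2
  step 17: row=2, L[2]='m', prepend. Next row=LF[2]=19
  step 18: row=19, L[19]='k', prepend. Next row=LF[19]=12
  step 19: row=12, L[12]='l', prepend. Next row=LF[12]=16
  step 20: row=16, L[16]='j', prepend. Next row=LF[16]=8
  step 21: row=8, L[8]='k', prepend. Next row=LF[8]=11
  step 22: row=11, L[11]='l', prepend. Next row=LF[11]=15
Reversed output: lkjlkmhkjlhilknjihlnk$

Answer: lkjlkmhkjlhilknjihlnk$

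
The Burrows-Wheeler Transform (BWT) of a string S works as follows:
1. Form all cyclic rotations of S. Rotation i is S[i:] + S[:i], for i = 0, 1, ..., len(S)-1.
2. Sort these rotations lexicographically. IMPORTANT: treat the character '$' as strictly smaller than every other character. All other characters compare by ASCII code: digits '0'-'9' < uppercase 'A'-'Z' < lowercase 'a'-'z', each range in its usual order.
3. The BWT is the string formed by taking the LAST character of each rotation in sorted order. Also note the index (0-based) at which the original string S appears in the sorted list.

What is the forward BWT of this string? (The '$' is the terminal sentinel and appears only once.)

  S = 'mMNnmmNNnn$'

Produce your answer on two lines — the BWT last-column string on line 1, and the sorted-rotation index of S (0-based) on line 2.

All 11 rotations (rotation i = S[i:]+S[:i]):
  rot[0] = mMNnmmNNnn$
  rot[1] = MNnmmNNnn$m
  rot[2] = NnmmNNnn$mM
  rot[3] = nmmNNnn$mMN
  rot[4] = mmNNnn$mMNn
  rot[5] = mNNnn$mMNnm
  rot[6] = NNnn$mMNnmm
  rot[7] = Nnn$mMNnmmN
  rot[8] = nn$mMNnmmNN
  rot[9] = n$mMNnmmNNn
  rot[10] = $mMNnmmNNnn
Sorted (with $ < everything):
  sorted[0] = $mMNnmmNNnn  (last char: 'n')
  sorted[1] = MNnmmNNnn$m  (last char: 'm')
  sorted[2] = NNnn$mMNnmm  (last char: 'm')
  sorted[3] = NnmmNNnn$mM  (last char: 'M')
  sorted[4] = Nnn$mMNnmmN  (last char: 'N')
  sorted[5] = mMNnmmNNnn$  (last char: '$')
  sorted[6] = mNNnn$mMNnm  (last char: 'm')
  sorted[7] = mmNNnn$mMNn  (last char: 'n')
  sorted[8] = n$mMNnmmNNn  (last char: 'n')
  sorted[9] = nmmNNnn$mMN  (last char: 'N')
  sorted[10] = nn$mMNnmmNN  (last char: 'N')
Last column: nmmMN$mnnNN
Original string S is at sorted index 5

Answer: nmmMN$mnnNN
5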